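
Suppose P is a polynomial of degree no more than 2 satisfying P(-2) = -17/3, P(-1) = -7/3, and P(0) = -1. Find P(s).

P(s) = -s^2 + (1/3)s - 1

Write P(s) = as^2 + bs + c. Substituting each data point gives a linear system:
  4a - 2b + c = -17/3
  a - b + c = -7/3
  c = -1
Solving the system yields a = -1, b = 1/3, c = -1.
So P(s) = -s² + (1/3)s - 1.
Check: P(-2) = -17/3. ✓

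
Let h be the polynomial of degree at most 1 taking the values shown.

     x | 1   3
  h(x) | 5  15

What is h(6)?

Using the Lagrange interpolation formula with nodes 1, 3:
  L_0(x) = (x - 3) / -2
  L_1(x) = (x - 1) / 2
Then h(x) = 5·L_0(x) + 15·L_1(x).
Expanding and collecting terms gives h(x) = 5x.
Evaluating at x = 6: h(6) = 30.

30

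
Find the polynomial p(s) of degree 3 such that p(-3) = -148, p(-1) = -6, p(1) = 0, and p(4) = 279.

p(s) = 5s^3 - 2s^2 - 2s - 1

Using the Lagrange interpolation formula with nodes -3, -1, 1, 4:
  L_0(s) = (s + 1)(s - 1)(s - 4) / -56
  L_1(s) = (s + 3)(s - 1)(s - 4) / 20
  L_2(s) = (s + 3)(s + 1)(s - 4) / -24
  L_3(s) = (s + 3)(s + 1)(s - 1) / 105
Then p(s) = -148·L_0(s) - 6·L_1(s) + 0·L_2(s) + 279·L_3(s).
Expanding and collecting terms gives p(s) = 5s^3 - 2s^2 - 2s - 1.
Check: p(-1) = -6. ✓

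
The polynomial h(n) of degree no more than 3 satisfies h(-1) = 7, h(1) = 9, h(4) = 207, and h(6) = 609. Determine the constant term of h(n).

Write h(n) = an^3 + bn^2 + cn + d. Substituting each data point gives a linear system:
  -a + b - c + d = 7
  a + b + c + d = 9
  64a + 16b + 4c + d = 207
  216a + 36b + 6c + d = 609
Solving the system yields a = 2, b = 5, c = -1, d = 3.
So h(n) = 2n^3 + 5n^2 - n + 3.
The constant term is 3.

3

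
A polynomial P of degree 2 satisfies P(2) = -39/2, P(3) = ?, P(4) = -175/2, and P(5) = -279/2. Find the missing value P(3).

-95/2

The 3 known points determine the degree-2 polynomial uniquely.
Write P(x) = ax^2 + bx + c. Substituting each data point gives a linear system:
  4a + 2b + c = -39/2
  16a + 4b + c = -175/2
  25a + 5b + c = -279/2
Solving the system yields a = -6, b = 2, c = 1/2.
So P(x) = -6x² + 2x + 1/2.
Then P(3) = -95/2.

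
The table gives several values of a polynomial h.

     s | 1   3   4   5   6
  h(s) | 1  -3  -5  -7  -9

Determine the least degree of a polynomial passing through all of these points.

1

Divided differences on the nodes 1, 3, 4, 5, 6:
  order 0: 1  -3  -5  -7  -9
  order 1: -2  -2  -2  -2
  order 2: 0  0  0
  order 3: 0  0
  order 4: 0
The order-1 divided differences are all -2 (nonzero) and every higher order vanishes, so the data lies on a polynomial of degree exactly 1.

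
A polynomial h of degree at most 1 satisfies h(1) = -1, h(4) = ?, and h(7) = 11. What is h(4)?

5

On equispaced nodes a degree-1 polynomial has vanishing second forward difference, so
  h(1) - 2·h(4) + h(7) = 0.
Substituting the known values and solving for h(4):
  -2·h(4) = -10
  h(4) = 5.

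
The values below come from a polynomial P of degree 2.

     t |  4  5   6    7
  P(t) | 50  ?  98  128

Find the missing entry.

On equispaced nodes a degree-2 polynomial has vanishing third forward difference, so
  - P(4) + 3·P(5) - 3·P(6) + P(7) = 0.
Substituting the known values and solving for P(5):
  3·P(5) = 216
  P(5) = 72.

72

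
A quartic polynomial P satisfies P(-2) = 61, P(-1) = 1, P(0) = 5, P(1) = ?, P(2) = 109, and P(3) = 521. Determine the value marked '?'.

The 5 known points determine the degree-4 polynomial uniquely.
Write P(n) = an^4 + bn^3 + cn^2 + dn + e. Substituting each data point gives a linear system:
  16a - 8b + 4c - 2d + e = 61
  a - b + c - d + e = 1
  e = 5
  16a + 8b + 4c + 2d + e = 109
  81a + 27b + 9c + 3d + e = 521
Solving the system yields a = 6, b = 2, c = -4, d = 4, e = 5.
So P(n) = 6n^4 + 2n^3 - 4n^2 + 4n + 5.
Then P(1) = 13.

13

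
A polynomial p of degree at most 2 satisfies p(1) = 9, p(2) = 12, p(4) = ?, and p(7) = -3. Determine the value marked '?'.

12

The 3 known points determine the degree-2 polynomial uniquely.
Write p(t) = at^2 + bt + c. Substituting each data point gives a linear system:
  a + b + c = 9
  4a + 2b + c = 12
  49a + 7b + c = -3
Solving the system yields a = -1, b = 6, c = 4.
So p(t) = -t^2 + 6t + 4.
Then p(4) = 12.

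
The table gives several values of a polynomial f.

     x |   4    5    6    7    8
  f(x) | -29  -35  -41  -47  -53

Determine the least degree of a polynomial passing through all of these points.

Forward differences of the values at x = 4, 5, 6, 7, 8:
  f  : -29  -35  -41  -47  -53
  Δ  : -6  -6  -6  -6
  Δ^2: 0  0  0
  Δ^3: 0  0
  Δ^4: 0
The first differences are constant (-6) and nonzero, while all higher differences vanish, so the minimal degree is 1.

1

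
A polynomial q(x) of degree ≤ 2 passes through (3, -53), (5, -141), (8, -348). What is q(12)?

-764

Write q(x) = ax^2 + bx + c. Substituting each data point gives a linear system:
  9a + 3b + c = -53
  25a + 5b + c = -141
  64a + 8b + c = -348
Solving the system yields a = -5, b = -4, c = 4.
So q(x) = -5x^2 - 4x + 4.
Then q(12) = -764.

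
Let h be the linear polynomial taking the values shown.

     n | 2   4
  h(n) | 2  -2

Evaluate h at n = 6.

Write h(n) = an + b. Substituting each data point gives a linear system:
  2a + b = 2
  4a + b = -2
Solving the system yields a = -2, b = 6.
So h(n) = -2n + 6.
Then h(6) = -6.

-6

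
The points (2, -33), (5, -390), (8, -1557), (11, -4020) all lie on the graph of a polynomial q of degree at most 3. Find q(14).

Using the Lagrange interpolation formula with nodes 2, 5, 8, 11:
  L_0(s) = (s - 5)(s - 8)(s - 11) / -162
  L_1(s) = (s - 2)(s - 8)(s - 11) / 54
  L_2(s) = (s - 2)(s - 5)(s - 11) / -54
  L_3(s) = (s - 2)(s - 5)(s - 8) / 162
Then q(s) = -33·L_0(s) - 390·L_1(s) - 1557·L_2(s) - 4020·L_3(s).
Expanding and collecting terms gives q(s) = -3s^3 - 2s - 5.
Evaluating at s = 14: q(14) = -8265.

-8265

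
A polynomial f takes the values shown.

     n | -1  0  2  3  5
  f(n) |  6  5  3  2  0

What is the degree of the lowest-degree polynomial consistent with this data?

1

Divided differences on the nodes -1, 0, 2, 3, 5:
  order 0: 6  5  3  2  0
  order 1: -1  -1  -1  -1
  order 2: 0  0  0
  order 3: 0  0
  order 4: 0
The order-1 divided differences are all -1 (nonzero) and every higher order vanishes, so the data lies on a polynomial of degree exactly 1.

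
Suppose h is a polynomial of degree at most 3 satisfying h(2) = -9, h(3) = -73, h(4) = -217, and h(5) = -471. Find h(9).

-3187

Forward differences of the values at u = 2, 3, 4, 5:
  h  : -9  -73  -217  -471
  Δ  : -64  -144  -254
  Δ^2: -80  -110
  Δ^3: -30
The third differences are constant, confirming degree 3.
Interpolating (Newton forward form) and evaluating at u = 9 gives h(9) = -3187.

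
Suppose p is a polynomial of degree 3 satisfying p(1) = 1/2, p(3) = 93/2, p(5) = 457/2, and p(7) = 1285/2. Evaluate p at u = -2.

Write p(u) = au^3 + bu^2 + cu + d. Substituting each data point gives a linear system:
  a + b + c + d = 1/2
  27a + 9b + 3c + d = 93/2
  125a + 25b + 5c + d = 457/2
  343a + 49b + 7c + d = 1285/2
Solving the system yields a = 2, b = -1, c = 1, d = -3/2.
So p(u) = 2u^3 - u^2 + u - 3/2.
Then p(-2) = -47/2.

-47/2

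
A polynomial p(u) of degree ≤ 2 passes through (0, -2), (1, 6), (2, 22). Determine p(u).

p(u) = 4u^2 + 4u - 2

Write p(u) = au^2 + bu + c. Substituting each data point gives a linear system:
  c = -2
  a + b + c = 6
  4a + 2b + c = 22
Solving the system yields a = 4, b = 4, c = -2.
So p(u) = 4u² + 4u - 2.
Check: p(0) = -2. ✓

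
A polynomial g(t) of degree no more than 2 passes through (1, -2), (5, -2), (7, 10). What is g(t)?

g(t) = t^2 - 6t + 3

Write g(t) = at^2 + bt + c. Substituting each data point gives a linear system:
  a + b + c = -2
  25a + 5b + c = -2
  49a + 7b + c = 10
Solving the system yields a = 1, b = -6, c = 3.
So g(t) = t^2 - 6t + 3.
Check: g(1) = -2. ✓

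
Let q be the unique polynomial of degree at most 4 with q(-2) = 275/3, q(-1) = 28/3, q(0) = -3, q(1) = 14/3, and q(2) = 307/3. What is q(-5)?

Using the Lagrange interpolation formula with nodes -2, -1, 0, 1, 2:
  L_0(n) = (n + 1)n(n - 1)(n - 2) / 24
  L_1(n) = (n + 2)n(n - 1)(n - 2) / -6
  L_2(n) = (n + 2)(n + 1)(n - 1)(n - 2) / 4
  L_3(n) = (n + 2)(n + 1)n(n - 2) / -6
  L_4(n) = (n + 2)(n + 1)n(n - 1) / 24
Then q(n) = 275/3·L_0(n) + 28/3·L_1(n) - 3·L_2(n) + 14/3·L_3(n) + 307/3·L_4(n).
Expanding and collecting terms gives q(n) = 5n⁴ + (5/3)n³ + 5n² - 4n - 3.
Evaluating at n = -5: q(-5) = 9176/3.

9176/3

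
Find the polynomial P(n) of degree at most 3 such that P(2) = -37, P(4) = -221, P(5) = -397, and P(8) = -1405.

P(n) = -2n^3 - 6n^2 + 3

Using the Lagrange interpolation formula with nodes 2, 4, 5, 8:
  L_0(n) = (n - 4)(n - 5)(n - 8) / -36
  L_1(n) = (n - 2)(n - 5)(n - 8) / 8
  L_2(n) = (n - 2)(n - 4)(n - 8) / -9
  L_3(n) = (n - 2)(n - 4)(n - 5) / 72
Then P(n) = -37·L_0(n) - 221·L_1(n) - 397·L_2(n) - 1405·L_3(n).
Expanding and collecting terms gives P(n) = -2n³ - 6n² + 3.
Check: P(2) = -37. ✓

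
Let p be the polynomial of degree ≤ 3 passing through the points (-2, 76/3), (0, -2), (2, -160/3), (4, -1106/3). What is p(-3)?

Using the Lagrange interpolation formula with nodes -2, 0, 2, 4:
  L_0(u) = u(u - 2)(u - 4) / -48
  L_1(u) = (u + 2)(u - 2)(u - 4) / 16
  L_2(u) = (u + 2)u(u - 4) / -16
  L_3(u) = (u + 2)u(u - 2) / 48
Then p(u) = 76/3·L_0(u) - 2·L_1(u) - 160/3·L_2(u) - 1106/3·L_3(u).
Expanding and collecting terms gives p(u) = -5u³ - 3u² + (1/3)u - 2.
Evaluating at u = -3: p(-3) = 105.

105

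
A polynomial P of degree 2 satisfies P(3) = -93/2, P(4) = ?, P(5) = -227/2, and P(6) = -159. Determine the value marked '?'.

On equispaced nodes a degree-2 polynomial has vanishing third forward difference, so
  - P(3) + 3·P(4) - 3·P(5) + P(6) = 0.
Substituting the known values and solving for P(4):
  3·P(4) = -228
  P(4) = -76.

-76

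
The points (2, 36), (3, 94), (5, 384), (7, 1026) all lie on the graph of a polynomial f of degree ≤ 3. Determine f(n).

Write f(n) = an^3 + bn^2 + cn + d. Substituting each data point gives a linear system:
  8a + 4b + 2c + d = 36
  27a + 9b + 3c + d = 94
  125a + 25b + 5c + d = 384
  343a + 49b + 7c + d = 1026
Solving the system yields a = 3, b = -1, c = 6, d = 4.
So f(n) = 3n³ - n² + 6n + 4.
Check: f(3) = 94. ✓

f(n) = 3n^3 - n^2 + 6n + 4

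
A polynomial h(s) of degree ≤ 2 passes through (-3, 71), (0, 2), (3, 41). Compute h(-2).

Write h(s) = as^2 + bs + c. Substituting each data point gives a linear system:
  9a - 3b + c = 71
  c = 2
  9a + 3b + c = 41
Solving the system yields a = 6, b = -5, c = 2.
So h(s) = 6s² - 5s + 2.
Then h(-2) = 36.

36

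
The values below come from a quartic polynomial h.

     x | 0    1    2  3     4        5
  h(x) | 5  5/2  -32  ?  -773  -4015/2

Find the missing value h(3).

-437/2

On equispaced nodes a degree-4 polynomial has vanishing fifth forward difference, so
  - h(0) + 5·h(1) - 10·h(2) + 10·h(3) - 5·h(4) + h(5) = 0.
Substituting the known values and solving for h(3):
  10·h(3) = -2185
  h(3) = -437/2.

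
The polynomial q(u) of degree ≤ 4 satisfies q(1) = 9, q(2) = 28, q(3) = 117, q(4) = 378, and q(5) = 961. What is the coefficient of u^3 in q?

-3

Write q(u) = au^4 + bu^3 + cu^2 + du + e. Substituting each data point gives a linear system:
  a + b + c + d + e = 9
  16a + 8b + 4c + 2d + e = 28
  81a + 27b + 9c + 3d + e = 117
  256a + 64b + 16c + 4d + e = 378
  625a + 125b + 25c + 5d + e = 961
Solving the system yields a = 2, b = -3, c = 3, d = 1, e = 6.
So q(u) = 2u^4 - 3u^3 + 3u^2 + u + 6.
The coefficient of u^3 is -3.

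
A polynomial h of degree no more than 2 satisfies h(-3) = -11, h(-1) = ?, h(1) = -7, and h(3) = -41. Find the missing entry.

3

On equispaced nodes a degree-2 polynomial has vanishing third forward difference, so
  - h(-3) + 3·h(-1) - 3·h(1) + h(3) = 0.
Substituting the known values and solving for h(-1):
  3·h(-1) = 9
  h(-1) = 3.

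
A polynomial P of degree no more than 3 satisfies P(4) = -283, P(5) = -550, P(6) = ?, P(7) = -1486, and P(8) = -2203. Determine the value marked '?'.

On equispaced nodes a degree-3 polynomial has vanishing fourth forward difference, so
  P(4) - 4·P(5) + 6·P(6) - 4·P(7) + P(8) = 0.
Substituting the known values and solving for P(6):
  6·P(6) = -5658
  P(6) = -943.

-943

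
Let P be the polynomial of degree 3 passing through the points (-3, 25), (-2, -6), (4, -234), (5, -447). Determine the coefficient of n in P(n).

Write P(n) = an^3 + bn^2 + cn + d. Substituting each data point gives a linear system:
  -27a + 9b - 3c + d = 25
  -8a + 4b - 2c + d = -6
  64a + 16b + 4c + d = -234
  125a + 25b + 5c + d = -447
Solving the system yields a = -3, b = -4, c = 6, d = -2.
So P(n) = -3n³ - 4n² + 6n - 2.
The coefficient of n is 6.

6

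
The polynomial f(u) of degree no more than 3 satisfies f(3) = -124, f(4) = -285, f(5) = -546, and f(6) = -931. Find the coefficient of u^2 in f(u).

Write f(u) = au^3 + bu^2 + cu + d. Substituting each data point gives a linear system:
  27a + 9b + 3c + d = -124
  64a + 16b + 4c + d = -285
  125a + 25b + 5c + d = -546
  216a + 36b + 6c + d = -931
Solving the system yields a = -4, b = -2, c = 1, d = -1.
So f(u) = -4u³ - 2u² + u - 1.
The coefficient of u^2 is -2.

-2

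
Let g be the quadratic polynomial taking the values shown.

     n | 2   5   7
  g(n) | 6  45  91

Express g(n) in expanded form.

Using the Lagrange interpolation formula with nodes 2, 5, 7:
  L_0(n) = (n - 5)(n - 7) / 15
  L_1(n) = (n - 2)(n - 7) / -6
  L_2(n) = (n - 2)(n - 5) / 10
Then g(n) = 6·L_0(n) + 45·L_1(n) + 91·L_2(n).
Expanding and collecting terms gives g(n) = 2n^2 - n.
Check: g(5) = 45. ✓

g(n) = 2n^2 - n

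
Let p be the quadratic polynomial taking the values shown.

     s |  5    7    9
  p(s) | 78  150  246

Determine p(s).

p(s) = 3s^2 + 3

Write p(s) = as^2 + bs + c. Substituting each data point gives a linear system:
  25a + 5b + c = 78
  49a + 7b + c = 150
  81a + 9b + c = 246
Solving the system yields a = 3, b = 0, c = 3.
So p(s) = 3s^2 + 3.
Check: p(7) = 150. ✓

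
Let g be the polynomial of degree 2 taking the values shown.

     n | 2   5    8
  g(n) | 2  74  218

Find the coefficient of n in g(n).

Write g(n) = an^2 + bn + c. Substituting each data point gives a linear system:
  4a + 2b + c = 2
  25a + 5b + c = 74
  64a + 8b + c = 218
Solving the system yields a = 4, b = -4, c = -6.
So g(n) = 4n^2 - 4n - 6.
The coefficient of n is -4.

-4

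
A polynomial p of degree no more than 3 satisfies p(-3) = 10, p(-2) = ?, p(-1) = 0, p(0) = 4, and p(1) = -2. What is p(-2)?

-2

The 4 known points determine the degree-3 polynomial uniquely.
Write p(s) = as^3 + bs^2 + cs + d. Substituting each data point gives a linear system:
  -27a + 9b - 3c + d = 10
  -a + b - c + d = 0
  d = 4
  a + b + c + d = -2
Solving the system yields a = -2, b = -5, c = 1, d = 4.
So p(s) = -2s^3 - 5s^2 + s + 4.
Then p(-2) = -2.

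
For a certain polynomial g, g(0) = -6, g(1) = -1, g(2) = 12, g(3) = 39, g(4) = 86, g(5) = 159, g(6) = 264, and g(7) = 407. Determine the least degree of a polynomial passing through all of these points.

3

Forward differences of the values at s = 0, 1, 2, 3, 4, 5, 6, 7:
  g  : -6  -1  12  39  86  159  264  407
  Δ  : 5  13  27  47  73  105  143
  Δ^2: 8  14  20  26  32  38
  Δ^3: 6  6  6  6  6
  Δ^4: 0  0  0  0
  Δ^5: 0  0  0
  Δ^6: 0  0
  Δ^7: 0
The third differences are constant (6) and nonzero, while all higher differences vanish, so the minimal degree is 3.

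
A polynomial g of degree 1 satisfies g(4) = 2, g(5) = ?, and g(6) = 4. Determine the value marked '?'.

3

The 2 known points determine the degree-1 polynomial uniquely.
Write g(t) = at + b. Substituting each data point gives a linear system:
  4a + b = 2
  6a + b = 4
Solving the system yields a = 1, b = -2.
So g(t) = t - 2.
Then g(5) = 3.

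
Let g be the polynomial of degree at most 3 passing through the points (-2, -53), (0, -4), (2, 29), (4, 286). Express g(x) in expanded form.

g(x) = 5x^3 - 2x^2 + (1/2)x - 4

Using the Lagrange interpolation formula with nodes -2, 0, 2, 4:
  L_0(x) = x(x - 2)(x - 4) / -48
  L_1(x) = (x + 2)(x - 2)(x - 4) / 16
  L_2(x) = (x + 2)x(x - 4) / -16
  L_3(x) = (x + 2)x(x - 2) / 48
Then g(x) = -53·L_0(x) - 4·L_1(x) + 29·L_2(x) + 286·L_3(x).
Expanding and collecting terms gives g(x) = 5x³ - 2x² + (1/2)x - 4.
Check: g(0) = -4. ✓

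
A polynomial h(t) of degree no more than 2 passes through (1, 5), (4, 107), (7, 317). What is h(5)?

165

Using the Lagrange interpolation formula with nodes 1, 4, 7:
  L_0(t) = (t - 4)(t - 7) / 18
  L_1(t) = (t - 1)(t - 7) / -9
  L_2(t) = (t - 1)(t - 4) / 18
Then h(t) = 5·L_0(t) + 107·L_1(t) + 317·L_2(t).
Expanding and collecting terms gives h(t) = 6t^2 + 4t - 5.
Evaluating at t = 5: h(5) = 165.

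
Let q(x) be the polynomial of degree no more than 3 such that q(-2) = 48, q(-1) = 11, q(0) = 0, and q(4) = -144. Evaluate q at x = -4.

272

Using the Lagrange interpolation formula with nodes -2, -1, 0, 4:
  L_0(x) = (x + 1)x(x - 4) / -12
  L_1(x) = (x + 2)x(x - 4) / 5
  L_2(x) = (x + 2)(x + 1)(x - 4) / -8
  L_3(x) = (x + 2)(x + 1)x / 120
Then q(x) = 48·L_0(x) + 11·L_1(x) + 0·L_2(x) - 144·L_3(x).
Expanding and collecting terms gives q(x) = -3x^3 + 4x^2 - 4x.
Evaluating at x = -4: q(-4) = 272.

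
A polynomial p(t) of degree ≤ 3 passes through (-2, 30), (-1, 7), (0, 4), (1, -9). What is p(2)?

-62

Forward differences of the values at t = -2, -1, 0, 1:
  p  : 30  7  4  -9
  Δ  : -23  -3  -13
  Δ^2: 20  -10
  Δ^3: -30
The third differences are constant, confirming degree 3.
Interpolating (Newton forward form) and evaluating at t = 2 gives p(2) = -62.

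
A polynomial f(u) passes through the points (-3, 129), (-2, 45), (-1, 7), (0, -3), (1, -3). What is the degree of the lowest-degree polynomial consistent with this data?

Forward differences of the values at u = -3, -2, -1, 0, 1:
  f  : 129  45  7  -3  -3
  Δ  : -84  -38  -10  0
  Δ^2: 46  28  10
  Δ^3: -18  -18
  Δ^4: 0
The third differences are constant (-18) and nonzero, while all higher differences vanish, so the minimal degree is 3.

3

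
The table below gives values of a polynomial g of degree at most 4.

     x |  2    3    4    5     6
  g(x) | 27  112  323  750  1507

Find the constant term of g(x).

-5

Write g(x) = ax^4 + bx^3 + cx^2 + dx + e. Substituting each data point gives a linear system:
  16a + 8b + 4c + 2d + e = 27
  81a + 27b + 9c + 3d + e = 112
  256a + 64b + 16c + 4d + e = 323
  625a + 125b + 25c + 5d + e = 750
  1296a + 216b + 36c + 6d + e = 1507
Solving the system yields a = 1, b = 1, c = -1, d = 6, e = -5.
So g(x) = x⁴ + x³ - x² + 6x - 5.
The constant term is -5.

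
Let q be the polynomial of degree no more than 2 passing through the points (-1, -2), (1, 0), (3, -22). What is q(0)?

Forward differences of the values at t = -1, 1, 3:
  q  : -2  0  -22
  Δ  : 2  -22
  Δ^2: -24
The second differences are constant, confirming degree 2.
Interpolating (Newton forward form) and evaluating at t = 0 gives q(0) = 2.

2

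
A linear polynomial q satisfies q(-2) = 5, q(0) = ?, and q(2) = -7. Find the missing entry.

-1

The 2 known points determine the degree-1 polynomial uniquely.
Write q(t) = at + b. Substituting each data point gives a linear system:
  -2a + b = 5
  2a + b = -7
Solving the system yields a = -3, b = -1.
So q(t) = -3t - 1.
Then q(0) = -1.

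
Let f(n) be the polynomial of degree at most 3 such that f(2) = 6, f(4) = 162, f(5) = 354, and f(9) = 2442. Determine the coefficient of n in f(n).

2

Write f(n) = an^3 + bn^2 + cn + d. Substituting each data point gives a linear system:
  8a + 4b + 2c + d = 6
  64a + 16b + 4c + d = 162
  125a + 25b + 5c + d = 354
  729a + 81b + 9c + d = 2442
Solving the system yields a = 4, b = -6, c = 2, d = -6.
So f(n) = 4n³ - 6n² + 2n - 6.
The coefficient of n is 2.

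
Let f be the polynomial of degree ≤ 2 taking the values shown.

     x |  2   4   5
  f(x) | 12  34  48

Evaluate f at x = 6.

64

Write f(x) = ax^2 + bx + c. Substituting each data point gives a linear system:
  4a + 2b + c = 12
  16a + 4b + c = 34
  25a + 5b + c = 48
Solving the system yields a = 1, b = 5, c = -2.
So f(x) = x^2 + 5x - 2.
Then f(6) = 64.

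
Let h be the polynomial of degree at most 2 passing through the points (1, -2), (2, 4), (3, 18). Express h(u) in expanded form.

h(u) = 4u^2 - 6u

Write h(u) = au^2 + bu + c. Substituting each data point gives a linear system:
  a + b + c = -2
  4a + 2b + c = 4
  9a + 3b + c = 18
Solving the system yields a = 4, b = -6, c = 0.
So h(u) = 4u^2 - 6u.
Check: h(1) = -2. ✓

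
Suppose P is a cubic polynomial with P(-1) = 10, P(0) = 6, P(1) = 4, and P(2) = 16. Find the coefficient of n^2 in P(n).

1

Write P(n) = an^3 + bn^2 + cn + d. Substituting each data point gives a linear system:
  -a + b - c + d = 10
  d = 6
  a + b + c + d = 4
  8a + 4b + 2c + d = 16
Solving the system yields a = 2, b = 1, c = -5, d = 6.
So P(n) = 2n^3 + n^2 - 5n + 6.
The coefficient of n^2 is 1.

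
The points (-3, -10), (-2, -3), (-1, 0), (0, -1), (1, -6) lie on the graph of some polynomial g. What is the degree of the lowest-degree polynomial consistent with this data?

2

Forward differences of the values at x = -3, -2, -1, 0, 1:
  g  : -10  -3  0  -1  -6
  Δ  : 7  3  -1  -5
  Δ^2: -4  -4  -4
  Δ^3: 0  0
  Δ^4: 0
The second differences are constant (-4) and nonzero, while all higher differences vanish, so the minimal degree is 2.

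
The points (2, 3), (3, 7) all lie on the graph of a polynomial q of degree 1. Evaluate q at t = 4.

11

Using the Lagrange interpolation formula with nodes 2, 3:
  L_0(t) = (t - 3) / -1
  L_1(t) = (t - 2) / 1
Then q(t) = 3·L_0(t) + 7·L_1(t).
Expanding and collecting terms gives q(t) = 4t - 5.
Evaluating at t = 4: q(4) = 11.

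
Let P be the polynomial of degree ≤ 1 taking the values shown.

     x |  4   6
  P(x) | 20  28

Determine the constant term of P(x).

4

Write P(x) = ax + b. Substituting each data point gives a linear system:
  4a + b = 20
  6a + b = 28
Solving the system yields a = 4, b = 4.
So P(x) = 4x + 4.
The constant term is 4.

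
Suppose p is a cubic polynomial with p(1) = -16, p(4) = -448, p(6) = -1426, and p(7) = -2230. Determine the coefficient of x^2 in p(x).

Write p(x) = ax^3 + bx^2 + cx + d. Substituting each data point gives a linear system:
  a + b + c + d = -16
  64a + 16b + 4c + d = -448
  216a + 36b + 6c + d = -1426
  343a + 49b + 7c + d = -2230
Solving the system yields a = -6, b = -3, c = -3, d = -4.
So p(x) = -6x³ - 3x² - 3x - 4.
The coefficient of x^2 is -3.

-3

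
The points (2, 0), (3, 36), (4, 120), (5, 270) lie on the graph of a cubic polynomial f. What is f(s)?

Using the Lagrange interpolation formula with nodes 2, 3, 4, 5:
  L_0(s) = (s - 3)(s - 4)(s - 5) / -6
  L_1(s) = (s - 2)(s - 4)(s - 5) / 2
  L_2(s) = (s - 2)(s - 3)(s - 5) / -2
  L_3(s) = (s - 2)(s - 3)(s - 4) / 6
Then f(s) = 0·L_0(s) + 36·L_1(s) + 120·L_2(s) + 270·L_3(s).
Expanding and collecting terms gives f(s) = 3s^3 - 3s^2 - 6s.
Check: f(4) = 120. ✓

f(s) = 3s^3 - 3s^2 - 6s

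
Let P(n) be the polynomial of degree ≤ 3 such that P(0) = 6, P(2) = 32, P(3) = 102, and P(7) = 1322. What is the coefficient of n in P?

Write P(n) = an^3 + bn^2 + cn + d. Substituting each data point gives a linear system:
  d = 6
  8a + 4b + 2c + d = 32
  27a + 9b + 3c + d = 102
  343a + 49b + 7c + d = 1322
Solving the system yields a = 4, b = -1, c = -1, d = 6.
So P(n) = 4n^3 - n^2 - n + 6.
The coefficient of n is -1.

-1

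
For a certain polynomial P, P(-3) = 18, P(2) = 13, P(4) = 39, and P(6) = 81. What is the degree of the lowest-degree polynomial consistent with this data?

2

Divided differences on the nodes -3, 2, 4, 6:
  order 0: 18  13  39  81
  order 1: -1  13  21
  order 2: 2  2
  order 3: 0
The order-2 divided differences are all 2 (nonzero) and every higher order vanishes, so the data lies on a polynomial of degree exactly 2.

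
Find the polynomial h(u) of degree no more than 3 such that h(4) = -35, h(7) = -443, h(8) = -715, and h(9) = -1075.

Write h(u) = au^3 + bu^2 + cu + d. Substituting each data point gives a linear system:
  64a + 16b + 4c + d = -35
  343a + 49b + 7c + d = -443
  512a + 64b + 8c + d = -715
  729a + 81b + 9c + d = -1075
Solving the system yields a = -2, b = 4, c = 6, d = 5.
So h(u) = -2u^3 + 4u^2 + 6u + 5.
Check: h(8) = -715. ✓

h(u) = -2u^3 + 4u^2 + 6u + 5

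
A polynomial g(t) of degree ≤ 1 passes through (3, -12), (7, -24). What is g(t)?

g(t) = -3t - 3

Write g(t) = at + b. Substituting each data point gives a linear system:
  3a + b = -12
  7a + b = -24
Solving the system yields a = -3, b = -3.
So g(t) = -3t - 3.
Check: g(7) = -24. ✓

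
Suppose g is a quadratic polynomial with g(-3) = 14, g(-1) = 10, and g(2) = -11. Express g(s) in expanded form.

Write g(s) = as^2 + bs + c. Substituting each data point gives a linear system:
  9a - 3b + c = 14
  a - b + c = 10
  4a + 2b + c = -11
Solving the system yields a = -1, b = -6, c = 5.
So g(s) = -s² - 6s + 5.
Check: g(2) = -11. ✓

g(s) = -s^2 - 6s + 5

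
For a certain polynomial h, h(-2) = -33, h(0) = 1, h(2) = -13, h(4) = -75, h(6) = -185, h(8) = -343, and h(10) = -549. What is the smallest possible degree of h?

Forward differences of the values at n = -2, 0, 2, 4, 6, 8, 10:
  h  : -33  1  -13  -75  -185  -343  -549
  Δ  : 34  -14  -62  -110  -158  -206
  Δ^2: -48  -48  -48  -48  -48
  Δ^3: 0  0  0  0
  Δ^4: 0  0  0
  Δ^5: 0  0
  Δ^6: 0
The second differences are constant (-48) and nonzero, while all higher differences vanish, so the minimal degree is 2.

2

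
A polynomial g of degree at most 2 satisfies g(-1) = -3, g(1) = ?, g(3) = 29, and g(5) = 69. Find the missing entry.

5

The 3 known points determine the degree-2 polynomial uniquely.
Write g(u) = au^2 + bu + c. Substituting each data point gives a linear system:
  a - b + c = -3
  9a + 3b + c = 29
  25a + 5b + c = 69
Solving the system yields a = 2, b = 4, c = -1.
So g(u) = 2u^2 + 4u - 1.
Then g(1) = 5.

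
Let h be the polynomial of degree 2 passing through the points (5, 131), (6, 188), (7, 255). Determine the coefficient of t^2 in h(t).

Write h(t) = at^2 + bt + c. Substituting each data point gives a linear system:
  25a + 5b + c = 131
  36a + 6b + c = 188
  49a + 7b + c = 255
Solving the system yields a = 5, b = 2, c = -4.
So h(t) = 5t^2 + 2t - 4.
The leading coefficient is 5.

5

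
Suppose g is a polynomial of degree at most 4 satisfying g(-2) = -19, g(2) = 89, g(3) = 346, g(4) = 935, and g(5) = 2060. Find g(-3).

Using the Lagrange interpolation formula with nodes -2, 2, 3, 4, 5:
  L_0(t) = (t - 2)(t - 3)(t - 4)(t - 5) / 840
  L_1(t) = (t + 2)(t - 3)(t - 4)(t - 5) / -24
  L_2(t) = (t + 2)(t - 2)(t - 4)(t - 5) / 10
  L_3(t) = (t + 2)(t - 2)(t - 3)(t - 5) / -12
  L_4(t) = (t + 2)(t - 2)(t - 3)(t - 4) / 42
Then g(t) = -19·L_0(t) + 89·L_1(t) + 346·L_2(t) + 935·L_3(t) + 2060·L_4(t).
Expanding and collecting terms gives g(t) = 2t⁴ + 6t³ + 2t² + 3t - 5.
Evaluating at t = -3: g(-3) = 4.

4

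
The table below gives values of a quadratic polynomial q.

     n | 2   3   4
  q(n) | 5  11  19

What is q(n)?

Using the Lagrange interpolation formula with nodes 2, 3, 4:
  L_0(n) = (n - 3)(n - 4) / 2
  L_1(n) = (n - 2)(n - 4) / -1
  L_2(n) = (n - 2)(n - 3) / 2
Then q(n) = 5·L_0(n) + 11·L_1(n) + 19·L_2(n).
Expanding and collecting terms gives q(n) = n^2 + n - 1.
Check: q(2) = 5. ✓

q(n) = n^2 + n - 1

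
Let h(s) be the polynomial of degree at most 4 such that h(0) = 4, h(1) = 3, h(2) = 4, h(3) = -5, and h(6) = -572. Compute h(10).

Using the Lagrange interpolation formula with nodes 0, 1, 2, 3, 6:
  L_0(s) = (s - 1)(s - 2)(s - 3)(s - 6) / 36
  L_1(s) = s(s - 2)(s - 3)(s - 6) / -10
  L_2(s) = s(s - 1)(s - 3)(s - 6) / 8
  L_3(s) = s(s - 1)(s - 2)(s - 6) / -18
  L_4(s) = s(s - 1)(s - 2)(s - 3) / 360
Then h(s) = 4·L_0(s) + 3·L_1(s) + 4·L_2(s) - 5·L_3(s) - 572·L_4(s).
Expanding and collecting terms gives h(s) = -s⁴ + 4s³ - 4s² + 4.
Evaluating at s = 10: h(10) = -6396.

-6396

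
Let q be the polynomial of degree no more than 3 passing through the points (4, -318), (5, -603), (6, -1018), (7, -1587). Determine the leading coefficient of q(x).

Write q(x) = ax^3 + bx^2 + cx + d. Substituting each data point gives a linear system:
  64a + 16b + 4c + d = -318
  125a + 25b + 5c + d = -603
  216a + 36b + 6c + d = -1018
  343a + 49b + 7c + d = -1587
Solving the system yields a = -4, b = -5, c = 4, d = 2.
So q(x) = -4x³ - 5x² + 4x + 2.
The leading coefficient is -4.

-4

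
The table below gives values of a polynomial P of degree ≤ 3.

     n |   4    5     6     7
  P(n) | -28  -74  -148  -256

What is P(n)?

Using the Lagrange interpolation formula with nodes 4, 5, 6, 7:
  L_0(n) = (n - 5)(n - 6)(n - 7) / -6
  L_1(n) = (n - 4)(n - 6)(n - 7) / 2
  L_2(n) = (n - 4)(n - 5)(n - 7) / -2
  L_3(n) = (n - 4)(n - 5)(n - 6) / 6
Then P(n) = -28·L_0(n) - 74·L_1(n) - 148·L_2(n) - 256·L_3(n).
Expanding and collecting terms gives P(n) = -n^3 + n^2 + 6n - 4.
Check: P(6) = -148. ✓

P(n) = -n^3 + n^2 + 6n - 4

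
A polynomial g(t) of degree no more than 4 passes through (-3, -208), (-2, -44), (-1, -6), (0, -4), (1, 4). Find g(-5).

-1514

Using the Lagrange interpolation formula with nodes -3, -2, -1, 0, 1:
  L_0(t) = (t + 2)(t + 1)t(t - 1) / 24
  L_1(t) = (t + 3)(t + 1)t(t - 1) / -6
  L_2(t) = (t + 3)(t + 2)t(t - 1) / 4
  L_3(t) = (t + 3)(t + 2)(t + 1)(t - 1) / -6
  L_4(t) = (t + 3)(t + 2)(t + 1)t / 24
Then g(t) = -208·L_0(t) - 44·L_1(t) - 6·L_2(t) - 4·L_3(t) + 4·L_4(t).
Expanding and collecting terms gives g(t) = -2t^4 + 3t^3 + 5t^2 + 2t - 4.
Evaluating at t = -5: g(-5) = -1514.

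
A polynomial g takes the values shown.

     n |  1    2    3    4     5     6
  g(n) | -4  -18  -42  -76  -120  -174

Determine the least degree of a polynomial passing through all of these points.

Forward differences of the values at n = 1, 2, 3, 4, 5, 6:
  g  : -4  -18  -42  -76  -120  -174
  Δ  : -14  -24  -34  -44  -54
  Δ^2: -10  -10  -10  -10
  Δ^3: 0  0  0
  Δ^4: 0  0
  Δ^5: 0
The second differences are constant (-10) and nonzero, while all higher differences vanish, so the minimal degree is 2.

2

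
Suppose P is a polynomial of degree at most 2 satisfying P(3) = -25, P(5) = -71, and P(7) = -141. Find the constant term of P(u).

Write P(u) = au^2 + bu + c. Substituting each data point gives a linear system:
  9a + 3b + c = -25
  25a + 5b + c = -71
  49a + 7b + c = -141
Solving the system yields a = -3, b = 1, c = -1.
So P(u) = -3u² + u - 1.
The constant term is -1.

-1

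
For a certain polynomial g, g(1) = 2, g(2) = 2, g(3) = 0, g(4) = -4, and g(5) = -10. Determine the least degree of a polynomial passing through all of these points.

2

Forward differences of the values at u = 1, 2, 3, 4, 5:
  g  : 2  2  0  -4  -10
  Δ  : 0  -2  -4  -6
  Δ^2: -2  -2  -2
  Δ^3: 0  0
  Δ^4: 0
The second differences are constant (-2) and nonzero, while all higher differences vanish, so the minimal degree is 2.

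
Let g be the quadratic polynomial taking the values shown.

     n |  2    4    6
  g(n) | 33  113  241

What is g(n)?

Write g(n) = an^2 + bn + c. Substituting each data point gives a linear system:
  4a + 2b + c = 33
  16a + 4b + c = 113
  36a + 6b + c = 241
Solving the system yields a = 6, b = 4, c = 1.
So g(n) = 6n^2 + 4n + 1.
Check: g(2) = 33. ✓

g(n) = 6n^2 + 4n + 1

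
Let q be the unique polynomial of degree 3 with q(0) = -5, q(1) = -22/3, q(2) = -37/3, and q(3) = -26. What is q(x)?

Write q(x) = ax^3 + bx^2 + cx + d. Substituting each data point gives a linear system:
  d = -5
  a + b + c + d = -22/3
  8a + 4b + 2c + d = -37/3
  27a + 9b + 3c + d = -26
Solving the system yields a = -1, b = 5/3, c = -3, d = -5.
So q(x) = -x³ + (5/3)x² - 3x - 5.
Check: q(1) = -22/3. ✓

q(x) = -x^3 + (5/3)x^2 - 3x - 5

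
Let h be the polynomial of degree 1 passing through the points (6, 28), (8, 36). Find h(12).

Write h(s) = as + b. Substituting each data point gives a linear system:
  6a + b = 28
  8a + b = 36
Solving the system yields a = 4, b = 4.
So h(s) = 4s + 4.
Then h(12) = 52.

52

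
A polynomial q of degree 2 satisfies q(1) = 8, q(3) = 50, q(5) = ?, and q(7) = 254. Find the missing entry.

The 3 known points determine the degree-2 polynomial uniquely.
Write q(s) = as^2 + bs + c. Substituting each data point gives a linear system:
  a + b + c = 8
  9a + 3b + c = 50
  49a + 7b + c = 254
Solving the system yields a = 5, b = 1, c = 2.
So q(s) = 5s^2 + s + 2.
Then q(5) = 132.

132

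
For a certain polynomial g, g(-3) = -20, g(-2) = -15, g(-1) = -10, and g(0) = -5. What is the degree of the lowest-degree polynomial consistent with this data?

Forward differences of the values at n = -3, -2, -1, 0:
  g  : -20  -15  -10  -5
  Δ  : 5  5  5
  Δ^2: 0  0
  Δ^3: 0
The first differences are constant (5) and nonzero, while all higher differences vanish, so the minimal degree is 1.

1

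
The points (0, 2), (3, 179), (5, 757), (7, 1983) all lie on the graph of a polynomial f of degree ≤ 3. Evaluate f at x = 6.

Write f(x) = ax^3 + bx^2 + cx + d. Substituting each data point gives a linear system:
  d = 2
  27a + 9b + 3c + d = 179
  125a + 25b + 5c + d = 757
  343a + 49b + 7c + d = 1983
Solving the system yields a = 5, b = 6, c = -4, d = 2.
So f(x) = 5x^3 + 6x^2 - 4x + 2.
Then f(6) = 1274.

1274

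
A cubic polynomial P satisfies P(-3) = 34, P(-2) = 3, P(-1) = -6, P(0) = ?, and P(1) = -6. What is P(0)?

-5

On equispaced nodes a degree-3 polynomial has vanishing fourth forward difference, so
  P(-3) - 4·P(-2) + 6·P(-1) - 4·P(0) + P(1) = 0.
Substituting the known values and solving for P(0):
  -4·P(0) = 20
  P(0) = -5.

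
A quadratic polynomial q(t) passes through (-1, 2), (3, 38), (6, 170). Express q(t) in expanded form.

q(t) = 5t^2 - t - 4

Write q(t) = at^2 + bt + c. Substituting each data point gives a linear system:
  a - b + c = 2
  9a + 3b + c = 38
  36a + 6b + c = 170
Solving the system yields a = 5, b = -1, c = -4.
So q(t) = 5t^2 - t - 4.
Check: q(3) = 38. ✓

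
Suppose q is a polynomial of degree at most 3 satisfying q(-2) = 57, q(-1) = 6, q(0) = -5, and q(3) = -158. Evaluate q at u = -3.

184

Write q(u) = au^3 + bu^2 + cu + d. Substituting each data point gives a linear system:
  -8a + 4b - 2c + d = 57
  -a + b - c + d = 6
  d = -5
  27a + 9b + 3c + d = -158
Solving the system yields a = -6, b = 2, c = -3, d = -5.
So q(u) = -6u^3 + 2u^2 - 3u - 5.
Then q(-3) = 184.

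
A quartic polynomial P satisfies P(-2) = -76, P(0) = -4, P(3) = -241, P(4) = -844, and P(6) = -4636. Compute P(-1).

Write P(t) = at^4 + bt^3 + ct^2 + dt + e. Substituting each data point gives a linear system:
  16a - 8b + 4c - 2d + e = -76
  e = -4
  81a + 27b + 9c + 3d + e = -241
  256a + 64b + 16c + 4d + e = -844
  1296a + 216b + 36c + 6d + e = -4636
Solving the system yields a = -4, b = 2, c = 3, d = 2, e = -4.
So P(t) = -4t^4 + 2t^3 + 3t^2 + 2t - 4.
Then P(-1) = -9.

-9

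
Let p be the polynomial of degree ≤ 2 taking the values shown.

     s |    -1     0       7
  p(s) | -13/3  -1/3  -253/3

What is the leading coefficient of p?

-2

Write p(s) = as^2 + bs + c. Substituting each data point gives a linear system:
  a - b + c = -13/3
  c = -1/3
  49a + 7b + c = -253/3
Solving the system yields a = -2, b = 2, c = -1/3.
So p(s) = -2s^2 + 2s - 1/3.
The leading coefficient is -2.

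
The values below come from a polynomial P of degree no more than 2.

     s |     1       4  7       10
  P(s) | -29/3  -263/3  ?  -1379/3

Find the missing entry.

The 3 known points determine the degree-2 polynomial uniquely.
Write P(s) = as^2 + bs + c. Substituting each data point gives a linear system:
  a + b + c = -29/3
  16a + 4b + c = -263/3
  100a + 10b + c = -1379/3
Solving the system yields a = -4, b = -6, c = 1/3.
So P(s) = -4s^2 - 6s + 1/3.
Then P(7) = -713/3.

-713/3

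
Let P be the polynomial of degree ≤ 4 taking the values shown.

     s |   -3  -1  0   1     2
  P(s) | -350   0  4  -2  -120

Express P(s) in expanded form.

P(s) = -6s^4 - 5s^3 + s^2 + 4s + 4

Write P(s) = as^4 + bs^3 + cs^2 + ds + e. Substituting each data point gives a linear system:
  81a - 27b + 9c - 3d + e = -350
  a - b + c - d + e = 0
  e = 4
  a + b + c + d + e = -2
  16a + 8b + 4c + 2d + e = -120
Solving the system yields a = -6, b = -5, c = 1, d = 4, e = 4.
So P(s) = -6s^4 - 5s^3 + s^2 + 4s + 4.
Check: P(-1) = 0. ✓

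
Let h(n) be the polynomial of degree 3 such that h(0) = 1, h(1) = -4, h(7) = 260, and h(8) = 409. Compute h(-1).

4

Using the Lagrange interpolation formula with nodes 0, 1, 7, 8:
  L_0(n) = (n - 1)(n - 7)(n - 8) / -56
  L_1(n) = n(n - 7)(n - 8) / 42
  L_2(n) = n(n - 1)(n - 8) / -42
  L_3(n) = n(n - 1)(n - 7) / 56
Then h(n) = 1·L_0(n) - 4·L_1(n) + 260·L_2(n) + 409·L_3(n).
Expanding and collecting terms gives h(n) = n^3 - n^2 - 5n + 1.
Evaluating at n = -1: h(-1) = 4.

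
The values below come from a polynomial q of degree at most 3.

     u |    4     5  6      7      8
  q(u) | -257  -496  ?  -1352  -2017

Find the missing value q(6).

-853

The 4 known points determine the degree-3 polynomial uniquely.
Write q(u) = au^3 + bu^2 + cu + d. Substituting each data point gives a linear system:
  64a + 16b + 4c + d = -257
  125a + 25b + 5c + d = -496
  343a + 49b + 7c + d = -1352
  512a + 64b + 8c + d = -2017
Solving the system yields a = -4, b = 1, c = -4, d = -1.
So q(u) = -4u^3 + u^2 - 4u - 1.
Then q(6) = -853.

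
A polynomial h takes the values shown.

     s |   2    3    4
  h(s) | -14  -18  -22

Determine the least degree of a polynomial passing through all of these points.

Forward differences of the values at s = 2, 3, 4:
  h  : -14  -18  -22
  Δ  : -4  -4
  Δ^2: 0
The first differences are constant (-4) and nonzero, while all higher differences vanish, so the minimal degree is 1.

1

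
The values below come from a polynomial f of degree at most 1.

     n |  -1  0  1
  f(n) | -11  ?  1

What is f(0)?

The 2 known points determine the degree-1 polynomial uniquely.
Write f(n) = an + b. Substituting each data point gives a linear system:
  -a + b = -11
  a + b = 1
Solving the system yields a = 6, b = -5.
So f(n) = 6n - 5.
Then f(0) = -5.

-5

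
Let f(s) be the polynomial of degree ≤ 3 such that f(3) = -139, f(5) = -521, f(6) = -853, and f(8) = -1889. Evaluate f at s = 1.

-13

Using the Lagrange interpolation formula with nodes 3, 5, 6, 8:
  L_0(s) = (s - 5)(s - 6)(s - 8) / -30
  L_1(s) = (s - 3)(s - 6)(s - 8) / 6
  L_2(s) = (s - 3)(s - 5)(s - 8) / -6
  L_3(s) = (s - 3)(s - 5)(s - 6) / 30
Then f(s) = -139·L_0(s) - 521·L_1(s) - 853·L_2(s) - 1889·L_3(s).
Expanding and collecting terms gives f(s) = -3s³ - 5s² - 4s - 1.
Evaluating at s = 1: f(1) = -13.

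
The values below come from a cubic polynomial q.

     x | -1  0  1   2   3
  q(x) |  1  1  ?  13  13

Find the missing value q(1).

7

On equispaced nodes a degree-3 polynomial has vanishing fourth forward difference, so
  q(-1) - 4·q(0) + 6·q(1) - 4·q(2) + q(3) = 0.
Substituting the known values and solving for q(1):
  6·q(1) = 42
  q(1) = 7.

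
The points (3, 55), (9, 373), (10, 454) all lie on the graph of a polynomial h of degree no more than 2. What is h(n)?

Write h(n) = an^2 + bn + c. Substituting each data point gives a linear system:
  9a + 3b + c = 55
  81a + 9b + c = 373
  100a + 10b + c = 454
Solving the system yields a = 4, b = 5, c = 4.
So h(n) = 4n^2 + 5n + 4.
Check: h(9) = 373. ✓

h(n) = 4n^2 + 5n + 4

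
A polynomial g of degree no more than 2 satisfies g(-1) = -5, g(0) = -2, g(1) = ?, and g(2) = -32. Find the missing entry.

The 3 known points determine the degree-2 polynomial uniquely.
Write g(u) = au^2 + bu + c. Substituting each data point gives a linear system:
  a - b + c = -5
  c = -2
  4a + 2b + c = -32
Solving the system yields a = -6, b = -3, c = -2.
So g(u) = -6u² - 3u - 2.
Then g(1) = -11.

-11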